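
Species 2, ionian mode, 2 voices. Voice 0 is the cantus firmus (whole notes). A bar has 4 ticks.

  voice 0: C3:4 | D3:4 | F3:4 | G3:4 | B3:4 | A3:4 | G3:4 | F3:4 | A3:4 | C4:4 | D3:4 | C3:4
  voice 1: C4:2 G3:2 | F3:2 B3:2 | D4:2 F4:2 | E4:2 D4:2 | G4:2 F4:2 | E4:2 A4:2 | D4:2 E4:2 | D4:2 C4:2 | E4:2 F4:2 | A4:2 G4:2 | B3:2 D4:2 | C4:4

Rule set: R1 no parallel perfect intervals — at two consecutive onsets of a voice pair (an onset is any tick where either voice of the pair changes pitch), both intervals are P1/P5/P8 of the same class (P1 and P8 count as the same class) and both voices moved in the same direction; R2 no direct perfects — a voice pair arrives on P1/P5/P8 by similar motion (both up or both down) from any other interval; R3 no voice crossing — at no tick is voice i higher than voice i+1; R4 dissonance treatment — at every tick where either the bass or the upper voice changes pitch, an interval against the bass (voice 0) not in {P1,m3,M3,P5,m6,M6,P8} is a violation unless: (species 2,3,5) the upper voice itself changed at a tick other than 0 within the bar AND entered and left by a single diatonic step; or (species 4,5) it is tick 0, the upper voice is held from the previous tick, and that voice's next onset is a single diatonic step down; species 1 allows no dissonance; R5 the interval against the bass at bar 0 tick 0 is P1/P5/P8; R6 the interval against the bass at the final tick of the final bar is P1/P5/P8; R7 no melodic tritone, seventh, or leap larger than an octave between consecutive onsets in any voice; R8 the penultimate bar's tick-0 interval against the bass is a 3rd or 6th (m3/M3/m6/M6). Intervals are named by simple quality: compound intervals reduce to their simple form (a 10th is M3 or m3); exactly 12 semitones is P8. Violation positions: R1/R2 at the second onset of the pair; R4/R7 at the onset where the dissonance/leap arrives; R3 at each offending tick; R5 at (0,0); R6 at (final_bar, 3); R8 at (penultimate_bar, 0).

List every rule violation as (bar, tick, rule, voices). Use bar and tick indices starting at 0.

(1, 2, R7, (1,))
(5, 0, R2, (0, 1))
(6, 0, R2, (0, 1))
(8, 0, R1, (0, 1))
(10, 0, R7, (0,))
(11, 0, R1, (0, 1))

bar 0: v0=C3 v1=C4 downbeat P8
bar 1: v0=D3 v1=F3 downbeat m3
bar 2: v0=F3 v1=D4 downbeat M6
bar 3: v0=G3 v1=E4 downbeat M6
bar 4: v0=B3 v1=G4 downbeat m6
bar 5: v0=A3 v1=E4 downbeat P5
bar 6: v0=G3 v1=D4 downbeat P5
bar 7: v0=F3 v1=D4 downbeat M6
bar 8: v0=A3 v1=E4 downbeat P5
bar 9: v0=C4 v1=A4 downbeat M6
bar 10: v0=D3 v1=B3 downbeat M6
bar 11: v0=C3 v1=C4 downbeat P8
  -> R7 @ bar 1 tick 2 v(1,): F3->B3 leap 6st
  -> R2 @ bar 5 tick 0 v(0, 1): B3/F4 TT -> A3/E4 P5 similar
  -> R2 @ bar 6 tick 0 v(0, 1): A3/A4 P8 -> G3/D4 P5 similar
  -> R1 @ bar 8 tick 0 v(0, 1): F3/C4 P5 -> A3/E4 P5 similar
  -> R7 @ bar 10 tick 0 v(0,): C4->D3 leap 10st
  -> R1 @ bar 11 tick 0 v(0, 1): D3/D4 P8 -> C3/C4 P8 similar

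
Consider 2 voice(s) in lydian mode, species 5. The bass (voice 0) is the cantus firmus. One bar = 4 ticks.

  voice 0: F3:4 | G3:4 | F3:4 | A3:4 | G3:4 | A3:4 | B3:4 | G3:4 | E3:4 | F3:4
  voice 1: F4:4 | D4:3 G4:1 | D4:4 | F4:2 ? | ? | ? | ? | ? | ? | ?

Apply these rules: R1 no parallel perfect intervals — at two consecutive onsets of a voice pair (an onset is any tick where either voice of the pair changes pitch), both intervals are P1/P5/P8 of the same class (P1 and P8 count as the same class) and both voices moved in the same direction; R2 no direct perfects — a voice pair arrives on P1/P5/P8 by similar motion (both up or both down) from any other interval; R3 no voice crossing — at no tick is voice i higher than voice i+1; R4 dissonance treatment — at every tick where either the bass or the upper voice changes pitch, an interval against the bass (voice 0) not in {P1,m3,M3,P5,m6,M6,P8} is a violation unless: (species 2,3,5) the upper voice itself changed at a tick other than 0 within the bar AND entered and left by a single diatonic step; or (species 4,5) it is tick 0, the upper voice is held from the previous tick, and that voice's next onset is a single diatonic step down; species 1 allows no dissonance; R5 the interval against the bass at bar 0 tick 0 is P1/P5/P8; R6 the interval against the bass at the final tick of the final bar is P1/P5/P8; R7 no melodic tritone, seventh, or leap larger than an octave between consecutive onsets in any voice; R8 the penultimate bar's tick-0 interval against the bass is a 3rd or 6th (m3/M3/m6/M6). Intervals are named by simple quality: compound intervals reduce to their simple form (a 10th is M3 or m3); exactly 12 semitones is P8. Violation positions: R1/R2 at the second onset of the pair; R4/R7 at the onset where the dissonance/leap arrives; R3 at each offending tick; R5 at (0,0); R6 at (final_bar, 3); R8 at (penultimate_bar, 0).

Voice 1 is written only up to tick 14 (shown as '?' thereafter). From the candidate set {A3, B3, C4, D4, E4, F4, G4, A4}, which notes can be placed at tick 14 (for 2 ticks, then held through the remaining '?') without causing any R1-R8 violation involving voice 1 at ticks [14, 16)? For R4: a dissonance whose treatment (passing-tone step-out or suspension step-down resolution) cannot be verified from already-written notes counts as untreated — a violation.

A3: legal
B3: violates R4,R7
C4: legal
D4: violates R4
E4: legal
F4: legal
G4: violates R4
A4: legal

{A3, A4, C4, E4, F4}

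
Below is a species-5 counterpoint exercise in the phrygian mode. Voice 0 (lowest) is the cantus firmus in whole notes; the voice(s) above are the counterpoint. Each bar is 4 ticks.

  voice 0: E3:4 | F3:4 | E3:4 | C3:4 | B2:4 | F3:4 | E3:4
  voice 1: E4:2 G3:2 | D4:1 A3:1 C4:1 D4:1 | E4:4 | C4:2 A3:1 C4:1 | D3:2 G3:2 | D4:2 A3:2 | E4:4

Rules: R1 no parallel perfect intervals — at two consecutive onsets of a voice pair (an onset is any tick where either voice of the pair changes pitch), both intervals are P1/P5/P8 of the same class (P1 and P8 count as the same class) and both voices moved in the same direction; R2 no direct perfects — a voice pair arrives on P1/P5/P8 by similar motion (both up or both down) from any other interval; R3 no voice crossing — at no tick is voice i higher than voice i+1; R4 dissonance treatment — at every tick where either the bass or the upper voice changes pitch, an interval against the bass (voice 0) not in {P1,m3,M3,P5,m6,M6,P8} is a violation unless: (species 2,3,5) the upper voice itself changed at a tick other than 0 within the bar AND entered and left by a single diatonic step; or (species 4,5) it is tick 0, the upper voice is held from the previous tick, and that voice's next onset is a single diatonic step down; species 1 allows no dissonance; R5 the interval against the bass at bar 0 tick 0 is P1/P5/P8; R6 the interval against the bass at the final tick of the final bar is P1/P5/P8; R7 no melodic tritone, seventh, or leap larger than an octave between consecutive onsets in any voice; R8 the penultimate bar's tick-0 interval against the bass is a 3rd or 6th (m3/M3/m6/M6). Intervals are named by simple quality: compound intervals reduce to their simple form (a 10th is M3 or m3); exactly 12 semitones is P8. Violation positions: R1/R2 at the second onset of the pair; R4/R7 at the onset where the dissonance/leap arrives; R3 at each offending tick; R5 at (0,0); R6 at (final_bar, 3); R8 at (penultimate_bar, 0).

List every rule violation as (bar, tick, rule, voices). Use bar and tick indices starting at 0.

bar 0: v0=E3 v1=E4 downbeat P8
bar 1: v0=F3 v1=D4 downbeat M6
bar 2: v0=E3 v1=E4 downbeat P8
bar 3: v0=C3 v1=C4 downbeat P8
bar 4: v0=B2 v1=D3 downbeat m3
bar 5: v0=F3 v1=D4 downbeat M6
bar 6: v0=E3 v1=E4 downbeat P8
  -> R1 @ bar 3 tick 0 v(0, 1): E3/E4 P8 -> C3/C4 P8 similar
  -> R7 @ bar 4 tick 0 v(1,): C4->D3 leap 10st
  -> R7 @ bar 5 tick 0 v(0,): B2->F3 leap 6st

(3, 0, R1, (0, 1))
(4, 0, R7, (1,))
(5, 0, R7, (0,))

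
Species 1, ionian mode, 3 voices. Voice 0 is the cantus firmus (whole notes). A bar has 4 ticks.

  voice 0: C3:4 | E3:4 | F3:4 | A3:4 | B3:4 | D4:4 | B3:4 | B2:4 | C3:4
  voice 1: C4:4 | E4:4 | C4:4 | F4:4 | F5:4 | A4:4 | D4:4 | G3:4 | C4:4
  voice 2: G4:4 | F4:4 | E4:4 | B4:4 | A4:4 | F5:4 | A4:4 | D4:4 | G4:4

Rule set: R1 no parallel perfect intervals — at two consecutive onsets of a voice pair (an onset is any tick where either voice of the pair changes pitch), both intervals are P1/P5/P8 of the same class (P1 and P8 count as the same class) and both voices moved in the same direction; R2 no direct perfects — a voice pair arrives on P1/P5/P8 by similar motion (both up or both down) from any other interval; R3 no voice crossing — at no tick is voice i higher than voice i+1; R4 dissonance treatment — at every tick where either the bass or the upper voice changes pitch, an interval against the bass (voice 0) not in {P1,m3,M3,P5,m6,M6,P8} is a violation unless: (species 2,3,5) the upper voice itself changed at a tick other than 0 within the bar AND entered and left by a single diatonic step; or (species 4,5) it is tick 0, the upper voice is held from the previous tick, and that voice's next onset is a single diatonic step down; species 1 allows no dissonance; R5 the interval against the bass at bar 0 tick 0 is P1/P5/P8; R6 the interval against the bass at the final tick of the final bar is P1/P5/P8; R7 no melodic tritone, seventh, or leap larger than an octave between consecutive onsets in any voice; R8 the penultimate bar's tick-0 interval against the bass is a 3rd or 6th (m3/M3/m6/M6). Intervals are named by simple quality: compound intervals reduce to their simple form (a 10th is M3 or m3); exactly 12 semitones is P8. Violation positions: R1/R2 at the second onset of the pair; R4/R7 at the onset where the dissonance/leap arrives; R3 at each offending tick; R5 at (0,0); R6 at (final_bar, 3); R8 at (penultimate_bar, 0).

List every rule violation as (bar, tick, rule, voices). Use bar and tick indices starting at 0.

(1, 0, R1, (0, 1))
(1, 0, R4, (0, 2))
(2, 0, R4, (0, 2))
(3, 0, R4, (0, 2))
(4, 0, R3, (1, 2))
(4, 0, R4, (0, 1))
(4, 0, R4, (0, 2))
(4, 1, R3, (1, 2))
(4, 2, R3, (1, 2))
(4, 3, R3, (1, 2))
(6, 0, R2, (1, 2))
(6, 0, R4, (0, 2))
(7, 0, R1, (1, 2))
(8, 0, R1, (1, 2))
(8, 0, R2, (0, 1))
(8, 0, R2, (0, 2))

bar 0: v0=C3 v1=C4 v2=G4 downbeat P5
bar 1: v0=E3 v1=E4 v2=F4 downbeat m2
bar 2: v0=F3 v1=C4 v2=E4 downbeat M7
bar 3: v0=A3 v1=F4 v2=B4 downbeat M2
bar 4: v0=B3 v1=F5 v2=A4 downbeat m7
bar 5: v0=D4 v1=A4 v2=F5 downbeat m3
bar 6: v0=B3 v1=D4 v2=A4 downbeat m7
bar 7: v0=B2 v1=G3 v2=D4 downbeat m3
bar 8: v0=C3 v1=C4 v2=G4 downbeat P5
  -> R1 @ bar 1 tick 0 v(0, 1): C3/C4 P8 -> E3/E4 P8 similar
  -> R4 @ bar 1 tick 0 v(0, 2): E3/F4 m2 untreated
  -> R4 @ bar 2 tick 0 v(0, 2): F3/E4 M7 untreated
  -> R4 @ bar 3 tick 0 v(0, 2): A3/B4 M2 untreated
  -> R3 @ bar 4 tick 0 v(1, 2): F5 above A4
  -> R4 @ bar 4 tick 0 v(0, 1): B3/F5 TT untreated
  -> R4 @ bar 4 tick 0 v(0, 2): B3/A4 m7 untreated
  -> R3 @ bar 4 tick 1 v(1, 2): F5 above A4
  -> R3 @ bar 4 tick 2 v(1, 2): F5 above A4
  -> R3 @ bar 4 tick 3 v(1, 2): F5 above A4
  -> R2 @ bar 6 tick 0 v(1, 2): A4/F5 m6 -> D4/A4 P5 similar
  -> R4 @ bar 6 tick 0 v(0, 2): B3/A4 m7 untreated
  -> R1 @ bar 7 tick 0 v(1, 2): D4/A4 P5 -> G3/D4 P5 similar
  -> R1 @ bar 8 tick 0 v(1, 2): G3/D4 P5 -> C4/G4 P5 similar
  -> R2 @ bar 8 tick 0 v(0, 1): B2/G3 m6 -> C3/C4 P8 similar
  -> R2 @ bar 8 tick 0 v(0, 2): B2/D4 m3 -> C3/G4 P5 similar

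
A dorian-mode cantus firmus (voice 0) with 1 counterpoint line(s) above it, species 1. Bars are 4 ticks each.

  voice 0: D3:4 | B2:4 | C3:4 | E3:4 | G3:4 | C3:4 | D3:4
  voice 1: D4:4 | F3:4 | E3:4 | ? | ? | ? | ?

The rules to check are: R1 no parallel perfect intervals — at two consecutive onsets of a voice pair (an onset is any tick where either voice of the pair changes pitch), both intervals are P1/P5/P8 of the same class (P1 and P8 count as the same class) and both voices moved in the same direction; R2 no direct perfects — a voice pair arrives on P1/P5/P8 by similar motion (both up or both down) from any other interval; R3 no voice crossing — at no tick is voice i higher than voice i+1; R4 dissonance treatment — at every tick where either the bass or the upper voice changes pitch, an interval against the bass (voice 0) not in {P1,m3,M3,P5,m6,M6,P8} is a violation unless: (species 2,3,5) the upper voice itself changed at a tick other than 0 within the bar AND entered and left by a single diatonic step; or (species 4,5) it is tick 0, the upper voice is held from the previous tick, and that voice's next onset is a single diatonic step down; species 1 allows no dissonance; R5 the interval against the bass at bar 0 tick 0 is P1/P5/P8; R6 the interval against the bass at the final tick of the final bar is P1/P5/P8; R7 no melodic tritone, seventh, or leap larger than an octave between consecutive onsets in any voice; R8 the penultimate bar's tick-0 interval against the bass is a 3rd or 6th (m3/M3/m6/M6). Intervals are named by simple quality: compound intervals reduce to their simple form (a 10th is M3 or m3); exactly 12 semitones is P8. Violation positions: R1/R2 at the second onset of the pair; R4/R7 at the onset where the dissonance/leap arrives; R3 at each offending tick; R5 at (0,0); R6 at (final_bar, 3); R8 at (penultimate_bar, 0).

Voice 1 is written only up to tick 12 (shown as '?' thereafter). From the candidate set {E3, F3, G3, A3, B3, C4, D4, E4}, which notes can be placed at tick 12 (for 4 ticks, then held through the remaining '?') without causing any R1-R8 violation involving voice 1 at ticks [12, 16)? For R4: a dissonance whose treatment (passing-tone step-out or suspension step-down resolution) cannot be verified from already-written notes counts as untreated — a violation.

{C4, E3, G3}

E3: legal
F3: violates R4
G3: legal
A3: violates R4
B3: violates R2
C4: legal
D4: violates R4,R7
E4: violates R2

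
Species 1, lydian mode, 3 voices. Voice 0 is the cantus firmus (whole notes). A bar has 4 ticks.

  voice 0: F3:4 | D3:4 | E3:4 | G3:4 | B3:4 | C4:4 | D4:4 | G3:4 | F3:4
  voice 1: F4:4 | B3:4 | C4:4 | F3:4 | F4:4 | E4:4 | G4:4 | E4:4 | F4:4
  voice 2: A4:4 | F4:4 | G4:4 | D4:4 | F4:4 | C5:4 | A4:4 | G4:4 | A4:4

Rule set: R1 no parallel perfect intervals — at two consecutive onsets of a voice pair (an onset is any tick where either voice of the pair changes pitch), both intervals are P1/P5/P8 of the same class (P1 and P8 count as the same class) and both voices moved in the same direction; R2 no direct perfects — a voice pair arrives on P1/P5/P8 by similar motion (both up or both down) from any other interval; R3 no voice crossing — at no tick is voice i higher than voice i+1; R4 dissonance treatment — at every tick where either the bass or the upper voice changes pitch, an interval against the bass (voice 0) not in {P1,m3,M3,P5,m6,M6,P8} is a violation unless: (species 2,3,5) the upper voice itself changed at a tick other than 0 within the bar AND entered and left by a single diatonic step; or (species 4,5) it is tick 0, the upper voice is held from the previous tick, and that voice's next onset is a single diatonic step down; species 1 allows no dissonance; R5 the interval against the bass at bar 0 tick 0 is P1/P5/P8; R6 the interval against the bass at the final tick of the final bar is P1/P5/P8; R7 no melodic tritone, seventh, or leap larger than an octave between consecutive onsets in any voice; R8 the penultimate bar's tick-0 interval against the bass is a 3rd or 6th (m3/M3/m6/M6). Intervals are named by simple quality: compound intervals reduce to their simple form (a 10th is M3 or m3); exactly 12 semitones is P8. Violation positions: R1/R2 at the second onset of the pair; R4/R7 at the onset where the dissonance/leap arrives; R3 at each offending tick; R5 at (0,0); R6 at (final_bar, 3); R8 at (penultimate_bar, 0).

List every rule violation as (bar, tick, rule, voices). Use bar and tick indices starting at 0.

bar 0: v0=F3 v1=F4 v2=A4 downbeat M3
bar 1: v0=D3 v1=B3 v2=F4 downbeat m3
bar 2: v0=E3 v1=C4 v2=G4 downbeat m3
bar 3: v0=G3 v1=F3 v2=D4 downbeat P5
bar 4: v0=B3 v1=F4 v2=F4 downbeat TT
bar 5: v0=C4 v1=E4 v2=C5 downbeat P8
bar 6: v0=D4 v1=G4 v2=A4 downbeat P5
bar 7: v0=G3 v1=E4 v2=G4 downbeat P8
bar 8: v0=F3 v1=F4 v2=A4 downbeat M3
  -> R5 @ bar 0 tick 0 v(0, 2): opens on M3
  -> R7 @ bar 1 tick 0 v(1,): F4->B3 leap 6st
  -> R2 @ bar 2 tick 0 v(1, 2): B3/F4 TT -> C4/G4 P5 similar
  -> R3 @ bar 3 tick 0 v(0, 1): G3 above F3
  -> R4 @ bar 3 tick 0 v(0, 1): G3/F3 M2 untreated
  -> R3 @ bar 3 tick 1 v(0, 1): G3 above F3
  -> R3 @ bar 3 tick 2 v(0, 1): G3 above F3
  -> R3 @ bar 3 tick 3 v(0, 1): G3 above F3
  -> R2 @ bar 4 tick 0 v(1, 2): F3/D4 M6 -> F4/F4 P1 similar
  -> R4 @ bar 4 tick 0 v(0, 1): B3/F4 TT untreated
  -> R4 @ bar 4 tick 0 v(0, 2): B3/F4 TT untreated
  -> R2 @ bar 5 tick 0 v(0, 2): B3/F4 TT -> C4/C5 P8 similar
  -> R4 @ bar 6 tick 0 v(0, 1): D4/G4 P4 untreated
  -> R2 @ bar 7 tick 0 v(0, 2): D4/A4 P5 -> G3/G4 P8 similar
  -> R8 @ bar 7 tick 0 v(0, 2): penult P8 not 3rd/6th
  -> R6 @ bar 8 tick 3 v(0, 2): closes on M3

(0, 0, R5, (0, 2))
(1, 0, R7, (1,))
(2, 0, R2, (1, 2))
(3, 0, R3, (0, 1))
(3, 0, R4, (0, 1))
(3, 1, R3, (0, 1))
(3, 2, R3, (0, 1))
(3, 3, R3, (0, 1))
(4, 0, R2, (1, 2))
(4, 0, R4, (0, 1))
(4, 0, R4, (0, 2))
(5, 0, R2, (0, 2))
(6, 0, R4, (0, 1))
(7, 0, R2, (0, 2))
(7, 0, R8, (0, 2))
(8, 3, R6, (0, 2))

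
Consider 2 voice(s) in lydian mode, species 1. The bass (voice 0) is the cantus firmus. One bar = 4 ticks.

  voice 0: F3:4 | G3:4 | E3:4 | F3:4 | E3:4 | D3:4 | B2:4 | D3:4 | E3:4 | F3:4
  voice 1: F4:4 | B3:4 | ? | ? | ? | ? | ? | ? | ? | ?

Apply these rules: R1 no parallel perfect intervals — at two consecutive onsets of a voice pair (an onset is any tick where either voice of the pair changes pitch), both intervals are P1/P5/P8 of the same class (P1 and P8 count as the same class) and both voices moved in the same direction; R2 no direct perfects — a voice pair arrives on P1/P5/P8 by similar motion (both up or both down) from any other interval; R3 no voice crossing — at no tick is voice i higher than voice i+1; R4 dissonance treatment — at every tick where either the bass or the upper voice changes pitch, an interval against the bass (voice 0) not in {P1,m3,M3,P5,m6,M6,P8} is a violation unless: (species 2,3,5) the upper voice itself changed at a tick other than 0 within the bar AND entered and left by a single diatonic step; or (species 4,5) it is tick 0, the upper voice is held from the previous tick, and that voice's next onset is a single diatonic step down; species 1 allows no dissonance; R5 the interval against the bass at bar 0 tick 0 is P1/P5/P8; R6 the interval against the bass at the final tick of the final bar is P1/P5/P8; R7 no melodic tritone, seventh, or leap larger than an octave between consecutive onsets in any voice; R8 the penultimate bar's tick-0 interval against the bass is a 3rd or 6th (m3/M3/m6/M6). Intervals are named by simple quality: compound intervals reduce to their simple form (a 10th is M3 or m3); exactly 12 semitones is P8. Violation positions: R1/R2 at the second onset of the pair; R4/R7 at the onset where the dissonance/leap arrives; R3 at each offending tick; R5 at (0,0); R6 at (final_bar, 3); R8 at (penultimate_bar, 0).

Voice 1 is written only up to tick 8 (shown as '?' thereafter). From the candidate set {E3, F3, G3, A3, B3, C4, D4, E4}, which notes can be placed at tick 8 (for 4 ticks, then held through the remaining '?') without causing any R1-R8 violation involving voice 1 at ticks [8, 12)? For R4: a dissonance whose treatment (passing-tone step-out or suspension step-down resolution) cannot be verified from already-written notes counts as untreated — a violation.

{B3, C4, E4, G3}

E3: violates R2
F3: violates R4,R7
G3: legal
A3: violates R4
B3: legal
C4: legal
D4: violates R4
E4: legal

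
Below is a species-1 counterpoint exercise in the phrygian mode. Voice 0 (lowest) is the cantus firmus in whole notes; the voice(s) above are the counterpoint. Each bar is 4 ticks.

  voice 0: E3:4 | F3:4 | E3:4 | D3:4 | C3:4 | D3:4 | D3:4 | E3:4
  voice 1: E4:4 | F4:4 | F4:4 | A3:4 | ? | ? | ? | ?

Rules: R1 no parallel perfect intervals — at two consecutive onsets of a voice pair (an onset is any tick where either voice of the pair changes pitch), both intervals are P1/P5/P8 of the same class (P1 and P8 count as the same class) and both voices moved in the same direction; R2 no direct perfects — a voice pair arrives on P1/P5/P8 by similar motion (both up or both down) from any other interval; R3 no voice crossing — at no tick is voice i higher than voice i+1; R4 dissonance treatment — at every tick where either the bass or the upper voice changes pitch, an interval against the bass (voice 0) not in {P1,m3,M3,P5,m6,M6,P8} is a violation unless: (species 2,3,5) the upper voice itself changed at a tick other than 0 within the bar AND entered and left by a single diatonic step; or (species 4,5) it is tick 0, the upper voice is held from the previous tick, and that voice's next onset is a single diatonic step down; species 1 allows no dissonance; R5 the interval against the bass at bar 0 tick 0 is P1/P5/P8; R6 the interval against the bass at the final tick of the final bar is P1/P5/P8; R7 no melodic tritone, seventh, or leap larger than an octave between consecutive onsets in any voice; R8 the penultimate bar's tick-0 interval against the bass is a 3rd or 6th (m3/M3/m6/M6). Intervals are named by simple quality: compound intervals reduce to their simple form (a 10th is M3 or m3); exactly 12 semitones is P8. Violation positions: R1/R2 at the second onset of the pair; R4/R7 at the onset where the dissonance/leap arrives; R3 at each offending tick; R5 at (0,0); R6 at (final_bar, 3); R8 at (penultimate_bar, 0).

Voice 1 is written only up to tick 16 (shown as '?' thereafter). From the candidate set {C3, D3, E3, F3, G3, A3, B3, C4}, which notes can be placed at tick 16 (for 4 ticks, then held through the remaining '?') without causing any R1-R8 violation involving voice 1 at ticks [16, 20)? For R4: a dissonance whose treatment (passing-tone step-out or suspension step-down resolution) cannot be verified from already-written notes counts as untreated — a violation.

C3: violates R2
D3: violates R4
E3: legal
F3: violates R4
G3: violates R1
A3: legal
B3: violates R4
C4: legal

{A3, C4, E3}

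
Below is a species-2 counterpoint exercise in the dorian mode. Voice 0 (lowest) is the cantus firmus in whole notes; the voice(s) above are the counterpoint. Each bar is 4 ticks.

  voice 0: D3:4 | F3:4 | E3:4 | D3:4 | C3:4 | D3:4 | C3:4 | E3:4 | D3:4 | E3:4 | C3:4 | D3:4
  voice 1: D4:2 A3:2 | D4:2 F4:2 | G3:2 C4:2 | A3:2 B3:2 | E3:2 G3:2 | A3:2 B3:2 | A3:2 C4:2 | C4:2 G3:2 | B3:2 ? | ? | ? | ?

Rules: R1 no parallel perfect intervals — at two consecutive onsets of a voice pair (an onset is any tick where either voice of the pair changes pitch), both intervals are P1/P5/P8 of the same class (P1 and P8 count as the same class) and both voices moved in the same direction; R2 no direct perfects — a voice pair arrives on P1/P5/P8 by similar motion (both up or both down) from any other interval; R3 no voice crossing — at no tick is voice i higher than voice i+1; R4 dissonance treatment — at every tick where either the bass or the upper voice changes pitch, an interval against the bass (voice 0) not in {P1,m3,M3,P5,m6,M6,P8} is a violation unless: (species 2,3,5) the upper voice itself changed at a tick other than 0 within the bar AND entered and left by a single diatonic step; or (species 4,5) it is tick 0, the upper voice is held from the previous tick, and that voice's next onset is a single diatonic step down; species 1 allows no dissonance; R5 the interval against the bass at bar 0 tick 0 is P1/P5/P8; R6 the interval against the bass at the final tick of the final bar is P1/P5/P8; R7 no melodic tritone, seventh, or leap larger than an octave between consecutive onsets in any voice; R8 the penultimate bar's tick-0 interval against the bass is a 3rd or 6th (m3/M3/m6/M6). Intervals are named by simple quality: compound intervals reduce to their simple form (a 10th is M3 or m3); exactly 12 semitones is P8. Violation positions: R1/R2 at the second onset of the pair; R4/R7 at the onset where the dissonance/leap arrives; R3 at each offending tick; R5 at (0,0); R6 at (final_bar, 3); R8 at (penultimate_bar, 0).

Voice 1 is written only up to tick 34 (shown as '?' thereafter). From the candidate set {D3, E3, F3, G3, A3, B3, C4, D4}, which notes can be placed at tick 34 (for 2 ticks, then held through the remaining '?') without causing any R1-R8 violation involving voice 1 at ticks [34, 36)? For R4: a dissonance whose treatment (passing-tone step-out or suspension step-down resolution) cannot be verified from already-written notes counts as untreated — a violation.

{A3, B3, D3, D4}

D3: legal
E3: violates R4
F3: violates R7
G3: violates R4
A3: legal
B3: legal
C4: violates R4
D4: legal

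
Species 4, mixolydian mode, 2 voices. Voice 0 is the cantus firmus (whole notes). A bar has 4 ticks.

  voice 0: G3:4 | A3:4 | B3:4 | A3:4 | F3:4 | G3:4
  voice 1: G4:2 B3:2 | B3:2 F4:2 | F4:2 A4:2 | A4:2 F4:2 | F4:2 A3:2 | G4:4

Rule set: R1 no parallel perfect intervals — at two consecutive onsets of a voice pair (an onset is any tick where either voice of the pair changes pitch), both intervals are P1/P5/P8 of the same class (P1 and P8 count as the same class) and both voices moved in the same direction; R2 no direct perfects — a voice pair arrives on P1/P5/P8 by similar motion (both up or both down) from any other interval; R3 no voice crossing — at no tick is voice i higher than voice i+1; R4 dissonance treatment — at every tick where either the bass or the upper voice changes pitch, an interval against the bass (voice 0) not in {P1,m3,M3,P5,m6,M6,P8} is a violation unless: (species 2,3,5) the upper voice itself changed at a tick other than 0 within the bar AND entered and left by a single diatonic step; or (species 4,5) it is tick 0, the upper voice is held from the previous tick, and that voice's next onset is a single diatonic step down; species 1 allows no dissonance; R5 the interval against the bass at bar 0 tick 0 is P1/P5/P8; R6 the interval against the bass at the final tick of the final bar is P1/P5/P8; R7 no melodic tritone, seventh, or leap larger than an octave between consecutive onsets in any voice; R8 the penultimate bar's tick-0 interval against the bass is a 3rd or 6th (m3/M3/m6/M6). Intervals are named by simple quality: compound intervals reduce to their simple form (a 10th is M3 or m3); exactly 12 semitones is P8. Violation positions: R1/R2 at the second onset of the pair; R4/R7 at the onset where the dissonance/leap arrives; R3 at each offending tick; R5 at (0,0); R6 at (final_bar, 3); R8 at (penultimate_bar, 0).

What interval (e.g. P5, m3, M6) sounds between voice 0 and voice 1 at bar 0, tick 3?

M3

voice 0=G3 voice 1=B3 -> M3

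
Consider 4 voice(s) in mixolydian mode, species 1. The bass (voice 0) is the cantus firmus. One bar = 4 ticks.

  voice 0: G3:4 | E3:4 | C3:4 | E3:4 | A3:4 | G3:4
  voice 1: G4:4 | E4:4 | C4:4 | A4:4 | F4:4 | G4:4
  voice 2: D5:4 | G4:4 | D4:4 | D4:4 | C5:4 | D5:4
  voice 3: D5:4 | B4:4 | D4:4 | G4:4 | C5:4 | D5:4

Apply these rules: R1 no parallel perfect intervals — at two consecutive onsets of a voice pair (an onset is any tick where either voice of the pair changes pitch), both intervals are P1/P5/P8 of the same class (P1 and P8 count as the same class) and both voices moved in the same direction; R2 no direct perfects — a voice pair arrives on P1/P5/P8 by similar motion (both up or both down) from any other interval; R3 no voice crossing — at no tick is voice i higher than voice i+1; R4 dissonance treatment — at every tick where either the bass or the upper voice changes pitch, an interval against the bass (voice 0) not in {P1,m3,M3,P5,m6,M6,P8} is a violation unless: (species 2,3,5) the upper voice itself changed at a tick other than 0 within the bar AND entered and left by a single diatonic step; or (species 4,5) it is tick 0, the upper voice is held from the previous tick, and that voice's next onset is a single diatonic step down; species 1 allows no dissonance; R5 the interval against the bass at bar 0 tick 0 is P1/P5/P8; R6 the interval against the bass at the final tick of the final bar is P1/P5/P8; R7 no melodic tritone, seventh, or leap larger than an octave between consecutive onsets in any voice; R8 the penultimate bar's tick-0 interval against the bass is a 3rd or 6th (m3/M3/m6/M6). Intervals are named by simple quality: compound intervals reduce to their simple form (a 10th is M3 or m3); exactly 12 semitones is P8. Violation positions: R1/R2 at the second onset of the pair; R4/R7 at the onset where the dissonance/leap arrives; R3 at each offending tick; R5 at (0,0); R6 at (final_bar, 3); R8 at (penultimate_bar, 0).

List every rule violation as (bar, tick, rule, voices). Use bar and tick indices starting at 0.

bar 0: v0=G3 v1=G4 v2=D5 v3=D5 downbeat P5
bar 1: v0=E3 v1=E4 v2=G4 v3=B4 downbeat P5
bar 2: v0=C3 v1=C4 v2=D4 v3=D4 downbeat M2
bar 3: v0=E3 v1=A4 v2=D4 v3=G4 downbeat m3
bar 4: v0=A3 v1=F4 v2=C5 v3=C5 downbeat m3
bar 5: v0=G3 v1=G4 v2=D5 v3=D5 downbeat P5
  -> R1 @ bar 1 tick 0 v(0, 1): G3/G4 P8 -> E3/E4 P8 similar
  -> R1 @ bar 1 tick 0 v(0, 3): G3/D5 P5 -> E3/B4 P5 similar
  -> R1 @ bar 1 tick 0 v(1, 3): G4/D5 P5 -> E4/B4 P5 similar
  -> R1 @ bar 2 tick 0 v(0, 1): E3/E4 P8 -> C3/C4 P8 similar
  -> R2 @ bar 2 tick 0 v(2, 3): G4/B4 M3 -> D4/D4 P1 similar
  -> R4 @ bar 2 tick 0 v(0, 2): C3/D4 M2 untreated
  -> R4 @ bar 2 tick 0 v(0, 3): C3/D4 M2 untreated
  -> R3 @ bar 3 tick 0 v(1, 2): A4 above D4
  -> R4 @ bar 3 tick 0 v(0, 1): E3/A4 P4 untreated
  -> R4 @ bar 3 tick 0 v(0, 2): E3/D4 m7 untreated
  -> R3 @ bar 3 tick 1 v(1, 2): A4 above D4
  -> R3 @ bar 3 tick 2 v(1, 2): A4 above D4
  -> R3 @ bar 3 tick 3 v(1, 2): A4 above D4
  -> R2 @ bar 4 tick 0 v(2, 3): D4/G4 P4 -> C5/C5 P1 similar
  -> R7 @ bar 4 tick 0 v(2,): D4->C5 leap 10st
  -> R1 @ bar 5 tick 0 v(1, 2): F4/C5 P5 -> G4/D5 P5 similar
  -> R1 @ bar 5 tick 0 v(1, 3): F4/C5 P5 -> G4/D5 P5 similar
  -> R1 @ bar 5 tick 0 v(2, 3): C5/C5 P1 -> D5/D5 P1 similar

(1, 0, R1, (0, 1))
(1, 0, R1, (0, 3))
(1, 0, R1, (1, 3))
(2, 0, R1, (0, 1))
(2, 0, R2, (2, 3))
(2, 0, R4, (0, 2))
(2, 0, R4, (0, 3))
(3, 0, R3, (1, 2))
(3, 0, R4, (0, 1))
(3, 0, R4, (0, 2))
(3, 1, R3, (1, 2))
(3, 2, R3, (1, 2))
(3, 3, R3, (1, 2))
(4, 0, R2, (2, 3))
(4, 0, R7, (2,))
(5, 0, R1, (1, 2))
(5, 0, R1, (1, 3))
(5, 0, R1, (2, 3))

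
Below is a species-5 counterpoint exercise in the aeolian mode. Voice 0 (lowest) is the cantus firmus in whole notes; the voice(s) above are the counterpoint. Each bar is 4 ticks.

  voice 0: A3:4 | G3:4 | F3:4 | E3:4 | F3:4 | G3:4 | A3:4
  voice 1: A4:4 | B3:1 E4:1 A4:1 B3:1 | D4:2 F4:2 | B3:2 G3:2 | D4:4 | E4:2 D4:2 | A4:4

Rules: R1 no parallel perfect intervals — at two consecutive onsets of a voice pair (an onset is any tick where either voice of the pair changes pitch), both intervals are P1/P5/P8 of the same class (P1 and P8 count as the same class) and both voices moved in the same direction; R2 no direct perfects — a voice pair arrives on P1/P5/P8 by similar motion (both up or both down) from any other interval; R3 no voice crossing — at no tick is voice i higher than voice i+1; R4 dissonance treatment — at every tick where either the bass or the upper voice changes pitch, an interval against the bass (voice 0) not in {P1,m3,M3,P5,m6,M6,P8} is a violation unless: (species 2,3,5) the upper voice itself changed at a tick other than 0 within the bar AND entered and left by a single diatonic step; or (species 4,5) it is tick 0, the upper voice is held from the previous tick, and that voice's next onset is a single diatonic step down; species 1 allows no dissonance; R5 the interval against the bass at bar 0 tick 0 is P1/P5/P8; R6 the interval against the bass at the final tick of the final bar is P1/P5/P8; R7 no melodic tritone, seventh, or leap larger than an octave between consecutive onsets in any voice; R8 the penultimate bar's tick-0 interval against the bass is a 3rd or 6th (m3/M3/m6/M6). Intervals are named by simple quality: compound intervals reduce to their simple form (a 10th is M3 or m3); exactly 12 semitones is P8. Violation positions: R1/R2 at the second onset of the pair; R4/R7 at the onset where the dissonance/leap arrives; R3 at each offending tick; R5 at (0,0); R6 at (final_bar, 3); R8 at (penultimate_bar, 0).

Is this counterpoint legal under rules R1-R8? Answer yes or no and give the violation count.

bar 0: v0=A3 v1=A4 (P8)
bar 1: v0=G3 v1=B3 (M3)
bar 2: v0=F3 v1=D4 (M6)
bar 3: v0=E3 v1=B3 (P5)
bar 4: v0=F3 v1=D4 (M6)
bar 5: v0=G3 v1=E4 (M6)
bar 6: v0=A3 v1=A4 (P8)
  R7 @ bar1.0: A4->B3 leap 10st
  R4 @ bar1.2: G3/A4 M2 untreated
  R7 @ bar1.3: A4->B3 leap 10st
  R2 @ bar3.0: F3/F4 P8 -> E3/B3 P5 similar
  R7 @ bar3.0: F4->B3 leap 6st
  R2 @ bar6.0: G3/D4 P5 -> A3/A4 P8 similar

No (6 violations)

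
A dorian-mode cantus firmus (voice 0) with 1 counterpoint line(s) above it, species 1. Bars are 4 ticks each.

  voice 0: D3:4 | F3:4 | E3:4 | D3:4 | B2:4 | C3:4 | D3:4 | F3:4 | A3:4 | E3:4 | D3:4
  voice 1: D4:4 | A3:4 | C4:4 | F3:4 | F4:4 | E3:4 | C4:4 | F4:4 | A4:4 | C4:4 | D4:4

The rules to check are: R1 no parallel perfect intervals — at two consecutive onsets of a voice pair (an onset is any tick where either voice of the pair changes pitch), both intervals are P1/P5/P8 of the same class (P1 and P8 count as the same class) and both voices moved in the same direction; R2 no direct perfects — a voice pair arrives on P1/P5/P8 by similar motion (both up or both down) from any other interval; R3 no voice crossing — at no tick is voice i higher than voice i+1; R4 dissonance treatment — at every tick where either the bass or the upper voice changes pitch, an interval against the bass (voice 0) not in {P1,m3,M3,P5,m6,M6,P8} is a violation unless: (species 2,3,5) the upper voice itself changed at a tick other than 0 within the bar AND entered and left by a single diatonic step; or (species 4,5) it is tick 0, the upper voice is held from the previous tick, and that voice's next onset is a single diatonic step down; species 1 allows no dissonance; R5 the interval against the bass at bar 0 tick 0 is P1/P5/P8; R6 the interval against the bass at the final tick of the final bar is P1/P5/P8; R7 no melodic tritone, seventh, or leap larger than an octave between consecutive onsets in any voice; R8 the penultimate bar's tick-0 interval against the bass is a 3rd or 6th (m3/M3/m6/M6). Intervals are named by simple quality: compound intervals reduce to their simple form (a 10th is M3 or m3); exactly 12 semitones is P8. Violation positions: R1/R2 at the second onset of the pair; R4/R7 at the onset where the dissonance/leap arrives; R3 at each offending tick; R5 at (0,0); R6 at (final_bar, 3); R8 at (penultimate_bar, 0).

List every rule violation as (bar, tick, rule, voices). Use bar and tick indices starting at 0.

(4, 0, R4, (0, 1))
(5, 0, R7, (1,))
(6, 0, R4, (0, 1))
(7, 0, R2, (0, 1))
(8, 0, R1, (0, 1))

bar 0: v0=D3 v1=D4 downbeat P8
bar 1: v0=F3 v1=A3 downbeat M3
bar 2: v0=E3 v1=C4 downbeat m6
bar 3: v0=D3 v1=F3 downbeat m3
bar 4: v0=B2 v1=F4 downbeat TT
bar 5: v0=C3 v1=E3 downbeat M3
bar 6: v0=D3 v1=C4 downbeat m7
bar 7: v0=F3 v1=F4 downbeat P8
bar 8: v0=A3 v1=A4 downbeat P8
bar 9: v0=E3 v1=C4 downbeat m6
bar 10: v0=D3 v1=D4 downbeat P8
  -> R4 @ bar 4 tick 0 v(0, 1): B2/F4 TT untreated
  -> R7 @ bar 5 tick 0 v(1,): F4->E3 leap 13st
  -> R4 @ bar 6 tick 0 v(0, 1): D3/C4 m7 untreated
  -> R2 @ bar 7 tick 0 v(0, 1): D3/C4 m7 -> F3/F4 P8 similar
  -> R1 @ bar 8 tick 0 v(0, 1): F3/F4 P8 -> A3/A4 P8 similar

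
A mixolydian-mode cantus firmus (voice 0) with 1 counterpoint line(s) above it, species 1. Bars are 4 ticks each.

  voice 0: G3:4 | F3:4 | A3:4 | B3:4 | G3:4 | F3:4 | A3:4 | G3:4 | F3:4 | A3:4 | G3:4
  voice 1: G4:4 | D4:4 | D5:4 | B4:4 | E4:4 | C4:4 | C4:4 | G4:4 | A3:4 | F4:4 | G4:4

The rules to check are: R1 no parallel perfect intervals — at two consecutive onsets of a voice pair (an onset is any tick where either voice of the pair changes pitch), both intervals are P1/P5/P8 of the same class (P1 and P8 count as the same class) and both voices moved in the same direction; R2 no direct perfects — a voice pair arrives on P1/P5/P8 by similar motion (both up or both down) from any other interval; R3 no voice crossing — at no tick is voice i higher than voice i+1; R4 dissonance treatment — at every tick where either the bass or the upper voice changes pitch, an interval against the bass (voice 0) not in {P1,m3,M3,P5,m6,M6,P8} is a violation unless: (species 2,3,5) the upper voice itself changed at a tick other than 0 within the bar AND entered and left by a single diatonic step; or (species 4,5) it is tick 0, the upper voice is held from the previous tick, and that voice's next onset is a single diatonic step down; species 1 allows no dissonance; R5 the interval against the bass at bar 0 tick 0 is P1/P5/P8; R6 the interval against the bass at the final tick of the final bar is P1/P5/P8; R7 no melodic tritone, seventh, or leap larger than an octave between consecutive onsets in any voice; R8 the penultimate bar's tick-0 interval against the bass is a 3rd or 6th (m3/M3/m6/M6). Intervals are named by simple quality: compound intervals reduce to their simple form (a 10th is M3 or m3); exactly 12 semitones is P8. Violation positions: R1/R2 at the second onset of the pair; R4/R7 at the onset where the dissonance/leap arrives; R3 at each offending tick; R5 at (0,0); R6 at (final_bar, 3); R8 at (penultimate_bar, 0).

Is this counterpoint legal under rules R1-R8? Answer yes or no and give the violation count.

No (3 violations)

bar 0: v0=G3 v1=G4 (P8)
bar 1: v0=F3 v1=D4 (M6)
bar 2: v0=A3 v1=D5 (P4)
bar 3: v0=B3 v1=B4 (P8)
bar 4: v0=G3 v1=E4 (M6)
bar 5: v0=F3 v1=C4 (P5)
bar 6: v0=A3 v1=C4 (m3)
bar 7: v0=G3 v1=G4 (P8)
bar 8: v0=F3 v1=A3 (M3)
bar 9: v0=A3 v1=F4 (m6)
bar 10: v0=G3 v1=G4 (P8)
  R4 @ bar2.0: A3/D5 P4 untreated
  R2 @ bar5.0: G3/E4 M6 -> F3/C4 P5 similar
  R7 @ bar8.0: G4->A3 leap 10st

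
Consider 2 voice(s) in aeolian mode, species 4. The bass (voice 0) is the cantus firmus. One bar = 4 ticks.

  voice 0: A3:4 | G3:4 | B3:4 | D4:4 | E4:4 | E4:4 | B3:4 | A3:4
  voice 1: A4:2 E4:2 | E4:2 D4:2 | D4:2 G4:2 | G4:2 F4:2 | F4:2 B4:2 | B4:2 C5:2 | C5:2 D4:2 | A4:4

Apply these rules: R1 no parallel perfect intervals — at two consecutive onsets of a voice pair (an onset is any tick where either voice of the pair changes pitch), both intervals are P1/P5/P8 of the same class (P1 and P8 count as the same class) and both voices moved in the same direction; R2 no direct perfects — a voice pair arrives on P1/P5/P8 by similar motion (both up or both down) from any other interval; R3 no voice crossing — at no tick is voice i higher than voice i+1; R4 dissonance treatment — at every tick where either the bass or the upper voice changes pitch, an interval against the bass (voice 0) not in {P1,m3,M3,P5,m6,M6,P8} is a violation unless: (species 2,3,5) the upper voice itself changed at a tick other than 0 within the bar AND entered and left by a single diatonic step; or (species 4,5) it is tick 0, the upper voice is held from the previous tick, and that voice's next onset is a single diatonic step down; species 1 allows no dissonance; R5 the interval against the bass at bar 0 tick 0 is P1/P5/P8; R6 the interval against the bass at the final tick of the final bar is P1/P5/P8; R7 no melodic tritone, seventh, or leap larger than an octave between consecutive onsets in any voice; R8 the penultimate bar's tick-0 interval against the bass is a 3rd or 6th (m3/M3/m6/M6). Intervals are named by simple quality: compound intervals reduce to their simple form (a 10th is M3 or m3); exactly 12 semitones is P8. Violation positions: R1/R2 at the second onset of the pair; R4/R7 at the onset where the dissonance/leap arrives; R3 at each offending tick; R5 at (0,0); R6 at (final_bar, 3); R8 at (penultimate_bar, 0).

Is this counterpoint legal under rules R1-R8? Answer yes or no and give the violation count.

bar 0: v0=A3 v1=A4 (P8)
bar 1: v0=G3 v1=E4 (M6)
bar 2: v0=B3 v1=D4 (m3)
bar 3: v0=D4 v1=G4 (P4)
bar 4: v0=E4 v1=F4 (m2)
bar 5: v0=E4 v1=B4 (P5)
bar 6: v0=B3 v1=C5 (m2)
bar 7: v0=A3 v1=A4 (P8)
  R4 @ bar4.0: E4/F4 m2 untreated
  R7 @ bar4.2: F4->B4 leap 6st
  R4 @ bar6.0: B3/C5 m2 untreated
  R8 @ bar6.0: penult m2 not 3rd/6th
  R7 @ bar6.2: C5->D4 leap 10st

No (5 violations)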